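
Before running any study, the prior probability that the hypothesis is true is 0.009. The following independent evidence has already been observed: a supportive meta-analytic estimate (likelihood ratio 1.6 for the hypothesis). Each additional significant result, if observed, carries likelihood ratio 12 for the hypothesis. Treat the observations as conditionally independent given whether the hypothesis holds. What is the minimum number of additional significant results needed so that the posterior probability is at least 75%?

Prior odds = 0.009/0.991 = 9/991.
Bayes factor of the evidence already in hand = 1.6.
Odds after that evidence = (9/991) × 1.6 = 72/4955.
Target odds = 0.75/0.25 = 3.
Need 12ⁿ ≥ 3 ÷ (72/4955) = 4955/24.
12² = 144 falls short of 4955/24 but 12³ = 1728 reaches it, so n = 3.

3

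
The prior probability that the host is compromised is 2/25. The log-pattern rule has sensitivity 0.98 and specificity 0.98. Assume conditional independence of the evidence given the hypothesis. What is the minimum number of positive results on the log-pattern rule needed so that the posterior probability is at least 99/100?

Prior odds = 0.08/0.92 = 2/23.
False-positive rate = 1 − 0.98 = 0.02; likelihood ratio of a positive = 0.98/0.02 = 49.
Target odds: 0.99 ÷ 0.01 = 99.
Need (2/23) × 49ⁿ ≥ 99, i.e. 49ⁿ ≥ 1138.5.
49¹ = 49 falls short of 1138.5 but 49² = 2401 reaches it, so n = 2.

2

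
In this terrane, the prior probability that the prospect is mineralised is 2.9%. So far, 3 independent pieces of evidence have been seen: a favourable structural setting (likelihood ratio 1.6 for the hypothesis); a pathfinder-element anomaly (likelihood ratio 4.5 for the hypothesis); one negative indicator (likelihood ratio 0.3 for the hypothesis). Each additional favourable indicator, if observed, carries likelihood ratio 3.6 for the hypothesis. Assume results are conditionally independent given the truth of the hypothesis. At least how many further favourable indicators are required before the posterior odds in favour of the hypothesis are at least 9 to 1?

4

Prior odds = 0.029/0.971 = 29/971.
Combined Bayes factor of the evidence already in hand = 1.6 × 4.5 × 0.3 = 2.16.
Odds after that evidence = (29/971) × 2.16 = 1566/24275.
Target odds = 9.
Need 3.6ⁿ ≥ 9 ÷ (1566/24275) = 24275/174.
3.6³ = 46.656 falls short of 24275/174 but 3.6⁴ = 167.9616 reaches it, so n = 4.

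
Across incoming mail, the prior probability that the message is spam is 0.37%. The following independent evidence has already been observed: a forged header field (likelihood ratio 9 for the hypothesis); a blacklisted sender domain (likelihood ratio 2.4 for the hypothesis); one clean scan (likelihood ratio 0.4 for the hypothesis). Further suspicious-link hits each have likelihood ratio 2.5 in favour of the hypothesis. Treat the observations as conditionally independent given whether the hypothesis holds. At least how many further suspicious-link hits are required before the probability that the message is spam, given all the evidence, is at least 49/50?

9

Prior odds = 0.0037/0.9963 = 37/9963.
Combined Bayes factor of the evidence already in hand = 9 × 2.4 × 0.4 = 8.64.
Odds after that evidence = (37/9963) × 8.64 = 296/9225.
Target odds = 0.98/0.02 = 49.
Need 2.5ⁿ ≥ 49 ÷ (296/9225) = 452025/296.
2.5⁸ = 390625/256 falls short of 452025/296 but 2.5⁹ = 1953125/512 reaches it, so n = 9.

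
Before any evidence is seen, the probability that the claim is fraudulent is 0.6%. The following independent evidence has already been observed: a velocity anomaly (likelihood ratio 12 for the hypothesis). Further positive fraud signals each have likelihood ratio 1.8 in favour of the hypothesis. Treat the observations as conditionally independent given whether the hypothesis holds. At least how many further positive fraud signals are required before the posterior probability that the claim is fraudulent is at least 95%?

Prior odds = 0.006/0.994 = 3/497.
Bayes factor of the evidence already in hand = 12.
Odds after that evidence = (3/497) × 12 = 36/497.
Target odds = 0.95/0.05 = 19.
Need 1.8ⁿ ≥ 19 ÷ (36/497) = 9443/36.
1.8⁹ = 387420489/1953125 falls short of 9443/36 but 1.8¹⁰ ≈357.047 reaches it, so n = 10.

10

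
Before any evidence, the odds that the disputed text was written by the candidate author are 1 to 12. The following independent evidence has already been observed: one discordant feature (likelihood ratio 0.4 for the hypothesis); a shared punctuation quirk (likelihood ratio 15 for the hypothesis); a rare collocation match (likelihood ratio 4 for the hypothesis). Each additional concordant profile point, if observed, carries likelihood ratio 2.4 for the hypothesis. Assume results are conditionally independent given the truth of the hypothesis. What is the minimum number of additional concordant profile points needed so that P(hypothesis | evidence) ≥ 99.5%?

6

Prior odds = 1/12.
Combined Bayes factor of the evidence already in hand = 0.4 × 15 × 4 = 24.
Odds after that evidence = (1/12) × 24 = 2.
Target odds = 0.995/0.005 = 199.
Need 2.4ⁿ ≥ 199 ÷ 2 = 99.5.
2.4⁵ = 79.62624 falls short of 99.5 but 2.4⁶ = 2985984/15625 reaches it, so n = 6.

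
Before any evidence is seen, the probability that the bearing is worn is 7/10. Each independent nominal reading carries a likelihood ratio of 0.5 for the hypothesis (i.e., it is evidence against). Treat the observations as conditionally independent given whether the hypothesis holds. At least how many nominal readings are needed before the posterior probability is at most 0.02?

Prior odds = 0.7/0.3 = 7/3.
Likelihood ratio per nominal reading = 0.5.
Target posterior odds = 0.02/0.98 = 1/49.
Require 0.5ⁿ ≤ 1/49 ÷ (7/3) = 3/343.
0.5⁶ = 0.015625 is still above 3/343 but 0.5⁷ = 0.0078125 is at or below it, so n = 7.

7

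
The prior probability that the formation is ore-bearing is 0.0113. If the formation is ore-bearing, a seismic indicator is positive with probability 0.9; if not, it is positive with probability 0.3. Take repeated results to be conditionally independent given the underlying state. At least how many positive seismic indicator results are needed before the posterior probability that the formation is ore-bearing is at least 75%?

6

Prior odds: 0.0113 ÷ 0.9887 = 113/9887.
Likelihood ratio of a positive = 0.9/0.3 = 3.
Target odds: 0.75 ÷ 0.25 = 3.
Require 3ⁿ ≥ 3 ÷ (113/9887) = 29661/113.
3⁵ = 243 falls short of 29661/113 but 3⁶ = 729 reaches it, so n = 6.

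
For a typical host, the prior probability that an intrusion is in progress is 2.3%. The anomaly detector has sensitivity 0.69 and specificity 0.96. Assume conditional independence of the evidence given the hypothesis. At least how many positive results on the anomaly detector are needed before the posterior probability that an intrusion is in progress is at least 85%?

Prior odds = 0.023/0.977 = 23/977.
False-positive rate = 1 − 0.96 = 0.04; likelihood ratio of a positive = 0.69/0.04 = 17.25.
Target posterior odds = 0.85/0.15 = 17/3.
Require 17.25ⁿ ≥ 17/3 ÷ (23/977) = 16609/69.
17.25¹ = 17.25 falls short of 16609/69 but 17.25² = 297.5625 reaches it, so n = 2.

2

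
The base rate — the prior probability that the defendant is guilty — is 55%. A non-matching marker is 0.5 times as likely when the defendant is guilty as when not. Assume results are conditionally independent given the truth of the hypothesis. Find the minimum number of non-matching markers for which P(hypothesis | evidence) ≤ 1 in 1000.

11

Prior odds: 0.55 ÷ 0.45 = 11/9.
Likelihood ratio per non-matching marker = 0.5.
Target posterior odds = 0.001/0.999 = 1/999.
Require 0.5ⁿ ≤ 1/999 ÷ (11/9) = 1/1221.
0.5¹⁰ = 1/1024 is still above 1/1221 but 0.5¹¹ = 1/2048 is at or below it, so n = 11.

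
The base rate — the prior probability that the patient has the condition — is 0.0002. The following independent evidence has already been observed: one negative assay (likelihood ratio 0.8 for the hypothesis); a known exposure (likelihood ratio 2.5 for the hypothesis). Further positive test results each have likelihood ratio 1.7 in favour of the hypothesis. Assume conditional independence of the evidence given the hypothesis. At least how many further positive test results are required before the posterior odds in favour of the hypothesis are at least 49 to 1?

Prior odds = 0.0002/0.9998 = 1/4999.
Combined Bayes factor of the evidence already in hand = 0.8 × 2.5 = 2.
Odds after that evidence = (1/4999) × 2 = 2/4999.
Target odds = 49.
Need 1.7ⁿ ≥ 49 ÷ (2/4999) = 122475.5.
1.7²² ≈117456 falls short of 122475.5 but 1.7²³ ≈199676 reaches it, so n = 23.

23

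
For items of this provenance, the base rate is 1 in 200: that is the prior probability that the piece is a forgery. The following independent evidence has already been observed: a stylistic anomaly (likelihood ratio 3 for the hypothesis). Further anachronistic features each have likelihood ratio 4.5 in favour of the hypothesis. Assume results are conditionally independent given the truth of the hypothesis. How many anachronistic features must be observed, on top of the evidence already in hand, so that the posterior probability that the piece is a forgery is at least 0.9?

Prior odds = 0.005/0.995 = 1/199.
Bayes factor of the evidence already in hand = 3.
Odds after that evidence = (1/199) × 3 = 3/199.
Target odds = 0.9/0.1 = 9.
Need 4.5ⁿ ≥ 9 ÷ (3/199) = 597.
4.5⁴ = 410.0625 falls short of 597 but 4.5⁵ = 1845.28125 reaches it, so n = 5.

5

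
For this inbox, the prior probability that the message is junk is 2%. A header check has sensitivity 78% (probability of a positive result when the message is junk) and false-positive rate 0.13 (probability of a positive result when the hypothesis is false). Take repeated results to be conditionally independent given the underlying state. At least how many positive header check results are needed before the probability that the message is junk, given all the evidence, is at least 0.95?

4

Prior odds: 0.02 ÷ 0.98 = 1/49.
Likelihood ratio of a positive result = 0.78/0.13 = 6.
Target odds: 0.95 ÷ 0.05 = 19.
Require 6ⁿ ≥ 19 ÷ (1/49) = 931.
6³ = 216 falls short of 931 but 6⁴ = 1296 reaches it, so n = 4.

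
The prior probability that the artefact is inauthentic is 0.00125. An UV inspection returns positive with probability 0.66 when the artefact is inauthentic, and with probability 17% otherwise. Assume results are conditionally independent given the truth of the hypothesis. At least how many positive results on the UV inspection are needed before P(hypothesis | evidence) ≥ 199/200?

Prior odds = 0.00125/0.99875 = 1/799.
Likelihood ratio of a positive result = 0.66/0.17 = 66/17.
Target posterior odds = 0.995/0.005 = 199.
Need (1/799) × (66/17)ⁿ ≥ 199, i.e. (66/17)ⁿ ≥ 159001.
(66/17)⁸ ≈51613.1 falls short of 159001 but (66/17)⁹ ≈200380 reaches it, so n = 9.

9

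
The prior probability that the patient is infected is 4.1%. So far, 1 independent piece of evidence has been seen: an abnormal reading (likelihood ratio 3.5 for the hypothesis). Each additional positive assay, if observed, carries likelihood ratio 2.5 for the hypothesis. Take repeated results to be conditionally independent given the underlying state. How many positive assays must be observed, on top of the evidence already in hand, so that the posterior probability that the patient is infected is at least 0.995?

8

Prior odds = 0.041/0.959 = 41/959.
Bayes factor of the evidence already in hand = 3.5.
Odds after that evidence = (41/959) × 3.5 = 41/274.
Target odds = 0.995/0.005 = 199.
Need 2.5ⁿ ≥ 199 ÷ (41/274) = 54526/41.
2.5⁷ = 610.3515625 falls short of 54526/41 but 2.5⁸ = 390625/256 reaches it, so n = 8.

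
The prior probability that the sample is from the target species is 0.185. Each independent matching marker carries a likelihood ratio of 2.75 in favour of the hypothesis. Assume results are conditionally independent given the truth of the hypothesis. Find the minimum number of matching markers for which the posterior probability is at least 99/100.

Prior odds: 0.185 ÷ 0.815 = 37/163.
Likelihood ratio per matching marker = 2.75.
Target odds: 0.99 ÷ 0.01 = 99.
Require 2.75ⁿ ≥ 99 ÷ (37/163) = 16137/37.
2.75⁶ = 1771561/4096 falls short of 16137/37 but 2.75⁷ = 19487171/16384 reaches it, so n = 7.

7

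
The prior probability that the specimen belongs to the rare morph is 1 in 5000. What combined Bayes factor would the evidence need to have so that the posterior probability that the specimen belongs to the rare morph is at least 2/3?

Prior odds = 0.0002/0.9998 = 1/4999.
Target odds = (2/3)/(1/3) = 2.
Required Bayes factor = 2 ÷ (1/4999) = 9998.

9998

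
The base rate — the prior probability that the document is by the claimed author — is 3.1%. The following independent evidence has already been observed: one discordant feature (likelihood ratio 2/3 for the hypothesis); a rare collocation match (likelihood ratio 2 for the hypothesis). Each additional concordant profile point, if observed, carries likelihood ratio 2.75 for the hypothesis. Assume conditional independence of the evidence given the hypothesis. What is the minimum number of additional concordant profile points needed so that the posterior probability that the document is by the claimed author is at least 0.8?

5

Prior odds = 0.031/0.969 = 31/969.
Combined Bayes factor of the evidence already in hand = (2/3) × 2 = 4/3.
Odds after that evidence = (31/969) × 4/3 = 124/2907.
Target odds = 0.8/0.2 = 4.
Need 2.75ⁿ ≥ 4 ÷ (124/2907) = 2907/31.
2.75⁴ = 57.19140625 falls short of 2907/31 but 2.75⁵ = 161051/1024 reaches it, so n = 5.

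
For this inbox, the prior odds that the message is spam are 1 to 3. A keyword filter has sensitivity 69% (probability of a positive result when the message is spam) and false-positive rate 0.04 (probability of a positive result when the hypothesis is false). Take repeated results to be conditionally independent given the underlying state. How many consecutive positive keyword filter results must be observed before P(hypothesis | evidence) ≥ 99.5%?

Prior odds = 1/3.
Likelihood ratio of a positive result = 0.69/0.04 = 17.25.
Target odds: 0.995 ÷ 0.005 = 199.
Require 17.25ⁿ ≥ 199 ÷ (1/3) = 597.
17.25² = 297.5625 falls short of 597 but 17.25³ = 5132.953125 reaches it, so n = 3.

3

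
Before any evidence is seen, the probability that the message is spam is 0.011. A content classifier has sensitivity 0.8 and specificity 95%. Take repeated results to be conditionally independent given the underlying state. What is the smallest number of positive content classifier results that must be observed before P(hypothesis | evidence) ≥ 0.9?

Prior odds = 0.011/0.989 = 11/989.
False-positive rate = 1 − 0.95 = 0.05; likelihood ratio of a positive = 0.8/0.05 = 16.
Target posterior odds = 0.9/0.1 = 9.
Need (11/989) × 16ⁿ ≥ 9, i.e. 16ⁿ ≥ 8901/11.
16² = 256 falls short of 8901/11 but 16³ = 4096 reaches it, so n = 3.

3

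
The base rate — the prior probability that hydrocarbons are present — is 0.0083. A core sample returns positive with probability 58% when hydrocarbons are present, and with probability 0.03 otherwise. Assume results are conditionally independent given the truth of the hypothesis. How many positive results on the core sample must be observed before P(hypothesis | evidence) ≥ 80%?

3

Prior odds = 0.0083/0.9917 = 83/9917.
Likelihood ratio of a positive result = 0.58/0.03 = 58/3.
Target odds: 0.8 ÷ 0.2 = 4.
Require (58/3)ⁿ ≥ 4 ÷ (83/9917) = 39668/83.
(58/3)² = 3364/9 falls short of 39668/83 but (58/3)³ = 195112/27 reaches it, so n = 3.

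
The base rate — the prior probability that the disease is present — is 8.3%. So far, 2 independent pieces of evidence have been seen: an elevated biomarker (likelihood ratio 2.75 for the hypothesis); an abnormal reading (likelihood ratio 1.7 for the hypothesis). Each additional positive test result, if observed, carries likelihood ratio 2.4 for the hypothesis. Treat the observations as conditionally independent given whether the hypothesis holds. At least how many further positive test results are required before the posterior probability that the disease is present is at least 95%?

Prior odds = 0.083/0.917 = 83/917.
Combined Bayes factor of the evidence already in hand = 2.75 × 1.7 = 4.675.
Odds after that evidence = (83/917) × 4.675 = 15521/36680.
Target odds = 0.95/0.05 = 19.
Need 2.4ⁿ ≥ 19 ÷ (15521/36680) = 696920/15521.
2.4⁴ = 33.1776 falls short of 696920/15521 but 2.4⁵ = 79.62624 reaches it, so n = 5.

5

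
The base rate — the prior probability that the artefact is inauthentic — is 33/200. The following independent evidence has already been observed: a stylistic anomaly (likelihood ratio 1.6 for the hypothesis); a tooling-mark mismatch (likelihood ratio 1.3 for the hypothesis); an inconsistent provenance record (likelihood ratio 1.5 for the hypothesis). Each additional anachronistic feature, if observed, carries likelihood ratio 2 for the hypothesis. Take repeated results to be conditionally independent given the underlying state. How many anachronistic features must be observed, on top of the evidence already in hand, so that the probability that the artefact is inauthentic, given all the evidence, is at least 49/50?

Prior odds = 0.165/0.835 = 33/167.
Combined Bayes factor of the evidence already in hand = 1.6 × 1.3 × 1.5 = 3.12.
Odds after that evidence = (33/167) × 3.12 = 2574/4175.
Target odds = 0.98/0.02 = 49.
Need 2ⁿ ≥ 49 ÷ (2574/4175) = 204575/2574.
2⁶ = 64 falls short of 204575/2574 but 2⁷ = 128 reaches it, so n = 7.

7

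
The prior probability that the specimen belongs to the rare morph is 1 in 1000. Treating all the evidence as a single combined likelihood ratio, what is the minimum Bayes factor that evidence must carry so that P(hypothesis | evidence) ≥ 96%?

23976

Prior odds = 0.001/0.999 = 1/999.
Target odds = 0.96/0.04 = 24.
Required Bayes factor = 24 ÷ (1/999) = 23976.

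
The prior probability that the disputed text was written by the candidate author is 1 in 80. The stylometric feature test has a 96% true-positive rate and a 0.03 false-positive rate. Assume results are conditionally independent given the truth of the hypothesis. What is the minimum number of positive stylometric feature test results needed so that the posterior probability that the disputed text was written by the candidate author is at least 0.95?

3

Prior odds: 0.0125 ÷ 0.9875 = 1/79.
Likelihood ratio of a positive result = 0.96/0.03 = 32.
Target odds: 0.95 ÷ 0.05 = 19.
Require 32ⁿ ≥ 19 ÷ (1/79) = 1501.
32² = 1024 falls short of 1501 but 32³ = 32768 reaches it, so n = 3.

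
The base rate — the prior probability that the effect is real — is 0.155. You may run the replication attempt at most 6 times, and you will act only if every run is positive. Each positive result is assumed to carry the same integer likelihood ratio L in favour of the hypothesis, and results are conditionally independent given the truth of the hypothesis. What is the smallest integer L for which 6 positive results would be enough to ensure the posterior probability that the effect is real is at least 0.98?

Prior odds = 0.155/0.845 = 31/169.
Target odds = 0.98/0.02 = 49.
Need L⁶ ≥ 49 ÷ (31/169) = 8281/31.
2⁶ = 64 < 8281/31 ≤ 729 = 3⁶, so L = 3.

3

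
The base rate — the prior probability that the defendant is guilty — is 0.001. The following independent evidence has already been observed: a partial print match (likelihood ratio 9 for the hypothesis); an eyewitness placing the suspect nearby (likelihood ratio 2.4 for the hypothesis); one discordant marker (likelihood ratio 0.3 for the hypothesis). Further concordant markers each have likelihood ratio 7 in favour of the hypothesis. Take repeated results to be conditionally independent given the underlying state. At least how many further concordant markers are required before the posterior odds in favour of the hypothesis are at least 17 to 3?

4

Prior odds = 0.001/0.999 = 1/999.
Combined Bayes factor of the evidence already in hand = 9 × 2.4 × 0.3 = 6.48.
Odds after that evidence = (1/999) × 6.48 = 6/925.
Target odds = 17/3.
Need 7ⁿ ≥ 17/3 ÷ (6/925) = 15725/18.
7³ = 343 falls short of 15725/18 but 7⁴ = 2401 reaches it, so n = 4.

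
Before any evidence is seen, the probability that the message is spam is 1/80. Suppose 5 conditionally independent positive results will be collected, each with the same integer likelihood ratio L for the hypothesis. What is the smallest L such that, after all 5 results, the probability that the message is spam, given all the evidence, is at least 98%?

6

Prior odds = 0.0125/0.9875 = 1/79.
Target odds = 0.98/0.02 = 49.
Need L⁵ ≥ 49 ÷ (1/79) = 3871.
5⁵ = 3125 < 3871 ≤ 7776 = 6⁵, so L = 6.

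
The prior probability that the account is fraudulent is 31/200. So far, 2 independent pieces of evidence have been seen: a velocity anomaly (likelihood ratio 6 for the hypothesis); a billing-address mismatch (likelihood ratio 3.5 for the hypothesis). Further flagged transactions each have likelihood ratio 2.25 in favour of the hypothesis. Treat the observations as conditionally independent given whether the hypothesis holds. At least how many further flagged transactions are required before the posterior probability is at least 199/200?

Prior odds = 0.155/0.845 = 31/169.
Combined Bayes factor of the evidence already in hand = 6 × 3.5 = 21.
Odds after that evidence = (31/169) × 21 = 651/169.
Target odds = 0.995/0.005 = 199.
Need 2.25ⁿ ≥ 199 ÷ (651/169) = 33631/651.
2.25⁴ = 25.62890625 falls short of 33631/651 but 2.25⁵ = 59049/1024 reaches it, so n = 5.

5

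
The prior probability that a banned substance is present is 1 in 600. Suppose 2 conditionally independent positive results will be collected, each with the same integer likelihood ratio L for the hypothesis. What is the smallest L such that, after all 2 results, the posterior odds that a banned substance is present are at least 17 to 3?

59

Prior odds = (1/600)/(599/600) = 1/599.
Target odds = 17/3.
Need L² ≥ 17/3 ÷ (1/599) = 10183/3.
58² = 3364 < 10183/3 ≤ 3481 = 59², so L = 59.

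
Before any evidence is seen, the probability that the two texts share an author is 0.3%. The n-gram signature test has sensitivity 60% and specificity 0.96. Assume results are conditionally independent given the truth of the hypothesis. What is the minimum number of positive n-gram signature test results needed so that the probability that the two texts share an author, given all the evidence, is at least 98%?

Prior odds: 0.003 ÷ 0.997 = 3/997.
False-positive rate = 1 − 0.96 = 0.04; likelihood ratio of a positive = 0.6/0.04 = 15.
Target posterior odds = 0.98/0.02 = 49.
Need (3/997) × 15ⁿ ≥ 49, i.e. 15ⁿ ≥ 48853/3.
15³ = 3375 falls short of 48853/3 but 15⁴ = 50625 reaches it, so n = 4.

4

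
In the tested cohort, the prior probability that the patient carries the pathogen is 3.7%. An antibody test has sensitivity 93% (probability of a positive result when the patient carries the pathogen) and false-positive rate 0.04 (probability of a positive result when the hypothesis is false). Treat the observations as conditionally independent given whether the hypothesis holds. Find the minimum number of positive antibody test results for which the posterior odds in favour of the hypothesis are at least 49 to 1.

3

Prior odds = 0.037/0.963 = 37/963.
Likelihood ratio of a positive result = 0.93/0.04 = 23.25.
Target odds = 49.
Need (37/963) × 23.25ⁿ ≥ 49, i.e. 23.25ⁿ ≥ 47187/37.
23.25² = 540.5625 falls short of 47187/37 but 23.25³ = 804357/64 reaches it, so n = 3.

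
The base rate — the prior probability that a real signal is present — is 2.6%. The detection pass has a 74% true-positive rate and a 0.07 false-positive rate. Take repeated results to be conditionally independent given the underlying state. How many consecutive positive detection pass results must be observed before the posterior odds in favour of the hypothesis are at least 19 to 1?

3

Prior odds = 0.026/0.974 = 13/487.
Likelihood ratio of a positive result = 0.74/0.07 = 74/7.
Target odds = 19.
Need (13/487) × (74/7)ⁿ ≥ 19, i.e. (74/7)ⁿ ≥ 9253/13.
(74/7)² = 5476/49 falls short of 9253/13 but (74/7)³ = 405224/343 reaches it, so n = 3.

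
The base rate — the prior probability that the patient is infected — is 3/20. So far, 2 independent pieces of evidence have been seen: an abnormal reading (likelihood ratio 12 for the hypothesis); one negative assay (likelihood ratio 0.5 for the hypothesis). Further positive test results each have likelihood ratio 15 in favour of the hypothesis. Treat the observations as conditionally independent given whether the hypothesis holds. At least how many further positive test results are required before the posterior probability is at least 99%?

Prior odds = 0.15/0.85 = 3/17.
Combined Bayes factor of the evidence already in hand = 12 × 0.5 = 6.
Odds after that evidence = (3/17) × 6 = 18/17.
Target odds = 0.99/0.01 = 99.
Need 15ⁿ ≥ 99 ÷ (18/17) = 93.5.
15¹ = 15 falls short of 93.5 but 15² = 225 reaches it, so n = 2.

2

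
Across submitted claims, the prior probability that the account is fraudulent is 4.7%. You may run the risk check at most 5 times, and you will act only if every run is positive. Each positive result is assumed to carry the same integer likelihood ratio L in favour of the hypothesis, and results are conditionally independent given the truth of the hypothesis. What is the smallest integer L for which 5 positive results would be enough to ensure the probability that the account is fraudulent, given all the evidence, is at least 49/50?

4

Prior odds = 0.047/0.953 = 47/953.
Target odds = 0.98/0.02 = 49.
Need L⁵ ≥ 49 ÷ (47/953) = 46697/47.
3⁵ = 243 < 46697/47 ≤ 1024 = 4⁵, so L = 4.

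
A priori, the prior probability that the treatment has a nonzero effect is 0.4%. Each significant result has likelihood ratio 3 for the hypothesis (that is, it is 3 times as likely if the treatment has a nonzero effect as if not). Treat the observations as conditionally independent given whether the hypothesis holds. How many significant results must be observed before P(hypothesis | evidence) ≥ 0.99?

Prior odds: 0.004 ÷ 0.996 = 1/249.
Likelihood ratio per significant result = 3.
Target posterior odds = 0.99/0.01 = 99.
Require 3ⁿ ≥ 99 ÷ (1/249) = 24651.
3⁹ = 19683 falls short of 24651 but 3¹⁰ = 59049 reaches it, so n = 10.

10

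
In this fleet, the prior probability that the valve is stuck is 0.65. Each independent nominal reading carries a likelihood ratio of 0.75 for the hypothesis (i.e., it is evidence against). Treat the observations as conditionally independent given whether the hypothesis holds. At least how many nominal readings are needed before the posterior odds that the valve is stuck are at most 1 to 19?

13

Prior odds = 0.65/0.35 = 13/7.
Likelihood ratio per nominal reading = 0.75.
Target odds = 1/19.
Require 0.75ⁿ ≤ 1/19 ÷ (13/7) = 7/247.
0.75¹² = 531441/16777216 is still above 7/247 but 0.75¹³ = 1594323/67108864 is at or below it, so n = 13.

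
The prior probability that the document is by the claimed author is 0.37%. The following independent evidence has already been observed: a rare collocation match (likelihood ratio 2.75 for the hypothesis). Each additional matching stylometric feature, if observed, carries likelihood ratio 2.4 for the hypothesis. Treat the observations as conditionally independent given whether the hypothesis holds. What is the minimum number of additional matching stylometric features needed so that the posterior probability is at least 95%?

Prior odds = 0.0037/0.9963 = 37/9963.
Bayes factor of the evidence already in hand = 2.75.
Odds after that evidence = (37/9963) × 2.75 = 407/39852.
Target odds = 0.95/0.05 = 19.
Need 2.4ⁿ ≥ 19 ÷ (407/39852) = 757188/407.
2.4⁸ = 429981696/390625 falls short of 757188/407 but 2.4⁹ ≈2641.81 reaches it, so n = 9.

9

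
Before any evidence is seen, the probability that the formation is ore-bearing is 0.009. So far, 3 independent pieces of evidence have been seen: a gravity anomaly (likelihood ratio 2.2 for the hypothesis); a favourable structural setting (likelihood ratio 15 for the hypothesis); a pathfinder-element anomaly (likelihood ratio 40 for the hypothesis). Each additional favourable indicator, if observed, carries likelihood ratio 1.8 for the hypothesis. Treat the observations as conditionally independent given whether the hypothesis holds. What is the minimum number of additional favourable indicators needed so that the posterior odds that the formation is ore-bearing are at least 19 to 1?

Prior odds = 0.009/0.991 = 9/991.
Combined Bayes factor of the evidence already in hand = 2.2 × 15 × 40 = 1320.
Odds after that evidence = (9/991) × 1320 = 11880/991.
Target odds = 19.
Need 1.8ⁿ ≥ 19 ÷ (11880/991) = 18829/11880.
1.8¹ = 1.8, which meets the required 18829/11880; so n = 1.

1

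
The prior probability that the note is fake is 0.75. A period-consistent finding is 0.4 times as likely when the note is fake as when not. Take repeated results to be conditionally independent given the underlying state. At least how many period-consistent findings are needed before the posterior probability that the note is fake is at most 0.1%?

Prior odds = 0.75/0.25 = 3.
Likelihood ratio per period-consistent finding = 0.4.
Target odds: 0.001 ÷ 0.999 = 1/999.
Require 0.4ⁿ ≤ 1/999 ÷ 3 = 1/2997.
0.4⁸ = 256/390625 is still above 1/2997 but 0.4⁹ = 512/1953125 is at or below it, so n = 9.

9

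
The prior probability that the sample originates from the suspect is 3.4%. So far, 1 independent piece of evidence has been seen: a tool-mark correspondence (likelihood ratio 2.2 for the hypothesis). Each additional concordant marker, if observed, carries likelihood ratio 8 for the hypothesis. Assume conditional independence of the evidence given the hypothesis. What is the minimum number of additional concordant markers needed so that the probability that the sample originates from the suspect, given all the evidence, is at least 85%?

Prior odds = 0.034/0.966 = 17/483.
Bayes factor of the evidence already in hand = 2.2.
Odds after that evidence = (17/483) × 2.2 = 187/2415.
Target odds = 0.85/0.15 = 17/3.
Need 8ⁿ ≥ 17/3 ÷ (187/2415) = 805/11.
8² = 64 falls short of 805/11 but 8³ = 512 reaches it, so n = 3.

3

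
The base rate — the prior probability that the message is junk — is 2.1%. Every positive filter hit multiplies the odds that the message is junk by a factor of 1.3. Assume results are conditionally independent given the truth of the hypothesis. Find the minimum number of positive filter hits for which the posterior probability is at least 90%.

24

Prior odds: 0.021 ÷ 0.979 = 21/979.
Likelihood ratio per positive filter hit = 1.3.
Target posterior odds = 0.9/0.1 = 9.
Need (21/979) × 1.3ⁿ ≥ 9, i.e. 1.3ⁿ ≥ 2937/7.
1.3²³ ≈417.539 falls short of 2937/7 but 1.3²⁴ ≈542.801 reaches it, so n = 24.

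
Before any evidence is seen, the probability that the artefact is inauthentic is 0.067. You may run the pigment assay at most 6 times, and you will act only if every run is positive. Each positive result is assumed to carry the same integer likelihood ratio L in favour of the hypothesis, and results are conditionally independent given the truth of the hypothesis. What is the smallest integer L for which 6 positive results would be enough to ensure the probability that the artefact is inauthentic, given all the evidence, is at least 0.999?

Prior odds = 0.067/0.933 = 67/933.
Target odds = 0.999/0.001 = 999.
Need L⁶ ≥ 999 ÷ (67/933) = 932067/67.
4⁶ = 4096 < 932067/67 ≤ 15625 = 5⁶, so L = 5.

5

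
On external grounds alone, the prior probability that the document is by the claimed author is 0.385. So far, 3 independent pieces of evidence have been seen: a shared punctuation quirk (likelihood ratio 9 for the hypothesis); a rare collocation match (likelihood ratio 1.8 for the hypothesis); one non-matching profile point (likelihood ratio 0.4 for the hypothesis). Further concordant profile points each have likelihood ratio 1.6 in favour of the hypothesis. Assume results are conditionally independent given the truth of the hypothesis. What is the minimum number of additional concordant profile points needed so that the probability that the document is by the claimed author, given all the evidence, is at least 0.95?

4

Prior odds = 0.385/0.615 = 77/123.
Combined Bayes factor of the evidence already in hand = 9 × 1.8 × 0.4 = 6.48.
Odds after that evidence = (77/123) × 6.48 = 4158/1025.
Target odds = 0.95/0.05 = 19.
Need 1.6ⁿ ≥ 19 ÷ (4158/1025) = 19475/4158.
1.6³ = 4.096 falls short of 19475/4158 but 1.6⁴ = 6.5536 reaches it, so n = 4.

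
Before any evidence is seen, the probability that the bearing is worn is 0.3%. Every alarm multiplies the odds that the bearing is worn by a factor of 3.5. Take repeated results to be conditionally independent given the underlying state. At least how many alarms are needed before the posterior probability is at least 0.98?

8

Prior odds = 0.003/0.997 = 3/997.
Likelihood ratio per alarm = 3.5.
Target posterior odds = 0.98/0.02 = 49.
Need (3/997) × 3.5ⁿ ≥ 49, i.e. 3.5ⁿ ≥ 48853/3.
3.5⁷ = 823543/128 falls short of 48853/3 but 3.5⁸ = 5764801/256 reaches it, so n = 8.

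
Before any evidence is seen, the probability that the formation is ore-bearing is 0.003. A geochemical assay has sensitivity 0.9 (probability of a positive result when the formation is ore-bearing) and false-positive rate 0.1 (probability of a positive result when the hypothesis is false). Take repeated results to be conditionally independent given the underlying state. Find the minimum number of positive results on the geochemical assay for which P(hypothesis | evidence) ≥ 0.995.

Prior odds: 0.003 ÷ 0.997 = 3/997.
Likelihood ratio of a positive result = 0.9/0.1 = 9.
Target posterior odds = 0.995/0.005 = 199.
Require 9ⁿ ≥ 199 ÷ (3/997) = 198403/3.
9⁵ = 59049 falls short of 198403/3 but 9⁶ = 531441 reaches it, so n = 6.

6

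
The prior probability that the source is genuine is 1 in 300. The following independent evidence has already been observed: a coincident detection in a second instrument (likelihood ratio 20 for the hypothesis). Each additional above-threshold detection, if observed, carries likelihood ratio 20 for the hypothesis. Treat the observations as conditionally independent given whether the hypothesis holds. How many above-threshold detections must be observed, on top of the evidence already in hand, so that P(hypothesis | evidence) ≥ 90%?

Prior odds = (1/300)/(299/300) = 1/299.
Bayes factor of the evidence already in hand = 20.
Odds after that evidence = (1/299) × 20 = 20/299.
Target odds = 0.9/0.1 = 9.
Need 20ⁿ ≥ 9 ÷ (20/299) = 134.55.
20¹ = 20 falls short of 134.55 but 20² = 400 reaches it, so n = 2.

2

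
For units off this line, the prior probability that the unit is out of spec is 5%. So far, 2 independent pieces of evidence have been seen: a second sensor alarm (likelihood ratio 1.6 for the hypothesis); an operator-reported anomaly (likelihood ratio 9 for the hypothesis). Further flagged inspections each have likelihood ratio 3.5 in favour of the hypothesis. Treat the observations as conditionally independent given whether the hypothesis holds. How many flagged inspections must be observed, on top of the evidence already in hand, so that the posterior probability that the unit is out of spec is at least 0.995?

Prior odds = 0.05/0.95 = 1/19.
Combined Bayes factor of the evidence already in hand = 1.6 × 9 = 14.4.
Odds after that evidence = (1/19) × 14.4 = 72/95.
Target odds = 0.995/0.005 = 199.
Need 3.5ⁿ ≥ 199 ÷ (72/95) = 18905/72.
3.5⁴ = 150.0625 falls short of 18905/72 but 3.5⁵ = 525.21875 reaches it, so n = 5.

5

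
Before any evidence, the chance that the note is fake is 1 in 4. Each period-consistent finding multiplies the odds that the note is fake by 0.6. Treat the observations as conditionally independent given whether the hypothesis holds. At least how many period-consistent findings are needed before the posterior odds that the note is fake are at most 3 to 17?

2

Prior odds: 0.25 ÷ 0.75 = 1/3.
Likelihood ratio per period-consistent finding = 0.6.
Target odds = 3/17.
Need (1/3) × 0.6ⁿ ≤ 3/17, i.e. 0.6ⁿ ≤ 9/17.
0.6¹ = 0.6 is still above 9/17 but 0.6² = 0.36 is at or below it, so n = 2.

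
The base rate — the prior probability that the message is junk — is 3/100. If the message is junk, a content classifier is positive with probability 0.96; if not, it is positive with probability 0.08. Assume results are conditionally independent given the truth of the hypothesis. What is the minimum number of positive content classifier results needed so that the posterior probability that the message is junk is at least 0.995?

Prior odds = 0.03/0.97 = 3/97.
Likelihood ratio of a positive = 0.96/0.08 = 12.
Target posterior odds = 0.995/0.005 = 199.
Require 12ⁿ ≥ 199 ÷ (3/97) = 19303/3.
12³ = 1728 falls short of 19303/3 but 12⁴ = 20736 reaches it, so n = 4.

4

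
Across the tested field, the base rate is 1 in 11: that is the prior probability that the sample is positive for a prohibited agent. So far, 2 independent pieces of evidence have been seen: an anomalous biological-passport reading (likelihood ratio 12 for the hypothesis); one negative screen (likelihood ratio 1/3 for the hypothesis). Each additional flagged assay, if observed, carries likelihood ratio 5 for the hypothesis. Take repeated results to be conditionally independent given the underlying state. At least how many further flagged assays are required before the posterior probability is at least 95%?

3

Prior odds = (1/11)/(10/11) = 0.1.
Combined Bayes factor of the evidence already in hand = 12 × (1/3) = 4.
Odds after that evidence = 0.1 × 4 = 0.4.
Target odds = 0.95/0.05 = 19.
Need 5ⁿ ≥ 19 ÷ 0.4 = 47.5.
5² = 25 falls short of 47.5 but 5³ = 125 reaches it, so n = 3.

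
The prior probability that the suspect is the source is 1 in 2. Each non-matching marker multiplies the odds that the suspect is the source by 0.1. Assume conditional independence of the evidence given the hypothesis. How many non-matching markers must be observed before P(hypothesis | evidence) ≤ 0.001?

Prior odds = 0.5/0.5 = 1.
Likelihood ratio per non-matching marker = 0.1.
Target posterior odds = 0.001/0.999 = 1/999.
Need 1 × 0.1ⁿ ≤ 1/999, i.e. 0.1ⁿ ≤ 1/999.
0.1² = 0.01 is still above 1/999 but 0.1³ = 0.001 is at or below it, so n = 3.

3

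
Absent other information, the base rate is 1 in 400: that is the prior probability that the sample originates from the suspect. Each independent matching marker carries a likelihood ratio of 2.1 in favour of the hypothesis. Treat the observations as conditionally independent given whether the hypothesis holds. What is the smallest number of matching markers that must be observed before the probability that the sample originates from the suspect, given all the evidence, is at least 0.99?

15

Prior odds: 0.0025 ÷ 0.9975 = 1/399.
Likelihood ratio per matching marker = 2.1.
Target posterior odds = 0.99/0.01 = 99.
Need (1/399) × 2.1ⁿ ≥ 99, i.e. 2.1ⁿ ≥ 39501.
2.1¹⁴ ≈32439.2 falls short of 39501 but 2.1¹⁵ ≈68122.3 reaches it, so n = 15.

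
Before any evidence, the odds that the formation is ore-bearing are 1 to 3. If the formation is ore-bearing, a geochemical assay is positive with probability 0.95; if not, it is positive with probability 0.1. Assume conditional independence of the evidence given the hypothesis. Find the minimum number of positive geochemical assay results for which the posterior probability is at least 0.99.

3

Prior odds = 1/3.
Likelihood ratio of a positive = 0.95/0.1 = 9.5.
Target posterior odds = 0.99/0.01 = 99.
Require 9.5ⁿ ≥ 99 ÷ (1/3) = 297.
9.5² = 90.25 falls short of 297 but 9.5³ = 857.375 reaches it, so n = 3.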